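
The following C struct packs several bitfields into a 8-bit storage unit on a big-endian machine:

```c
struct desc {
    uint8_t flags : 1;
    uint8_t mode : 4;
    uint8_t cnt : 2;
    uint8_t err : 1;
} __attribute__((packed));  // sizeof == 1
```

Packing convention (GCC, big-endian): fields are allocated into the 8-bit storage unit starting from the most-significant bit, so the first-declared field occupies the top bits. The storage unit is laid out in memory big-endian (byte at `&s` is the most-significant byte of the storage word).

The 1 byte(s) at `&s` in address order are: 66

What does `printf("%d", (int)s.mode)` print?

[0]=0x66 (big-endian) → word 0x66
flags [7+:1] = (word>>7) & 0x1 = 0
mode [3+:4] = (word>>3) & 0xf = 12  ←
cnt [1+:2] = (word>>1) & 0x3 = 3
err [0+:1] = (word>>0) & 0x1 = 0

12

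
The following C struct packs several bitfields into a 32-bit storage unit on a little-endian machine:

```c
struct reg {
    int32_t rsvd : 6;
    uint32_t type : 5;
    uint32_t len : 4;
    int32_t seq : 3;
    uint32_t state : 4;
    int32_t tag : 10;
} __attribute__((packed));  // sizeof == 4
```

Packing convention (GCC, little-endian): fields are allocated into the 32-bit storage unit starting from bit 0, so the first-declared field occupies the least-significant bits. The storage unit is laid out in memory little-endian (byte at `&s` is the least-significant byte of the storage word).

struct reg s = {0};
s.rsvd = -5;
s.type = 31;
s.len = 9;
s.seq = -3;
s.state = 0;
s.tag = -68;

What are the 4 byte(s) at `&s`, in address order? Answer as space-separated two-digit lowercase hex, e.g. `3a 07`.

fb cf 02 ef

rsvd (6b) val=-5 bits=0x3b at bit 0: 0x0000003b
type (5b) val=31 bits=0x1f at bit 6: 0x000007fb
len (4b) val=9 bits=0x9 at bit 11: 0x00004ffb
seq (3b) val=-3 bits=0x5 at bit 15: 0x0002cffb
state (4b) val=0 bits=0x0 at bit 18: 0x0002cffb
tag (10b) val=-68 bits=0x3bc at bit 22: 0xef02cffb
word = 0xef02cffb → little-endian bytes:
  [0]=0xfb  [1]=0xcf  [2]=0x02  [3]=0xef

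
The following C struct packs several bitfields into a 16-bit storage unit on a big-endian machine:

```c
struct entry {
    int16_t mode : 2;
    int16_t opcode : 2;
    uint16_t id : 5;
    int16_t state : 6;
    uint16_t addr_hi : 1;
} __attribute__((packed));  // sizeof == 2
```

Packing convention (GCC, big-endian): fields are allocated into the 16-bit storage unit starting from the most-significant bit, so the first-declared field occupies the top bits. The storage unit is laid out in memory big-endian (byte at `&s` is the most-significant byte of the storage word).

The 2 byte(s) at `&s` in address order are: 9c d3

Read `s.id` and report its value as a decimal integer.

[0]=0x9c [1]=0xd3 (big-endian) → word 0x9cd3
mode [14+:2] = (word>>14) & 0x3 = 2
opcode [12+:2] = (word>>12) & 0x3 = 1
id [7+:5] = (word>>7) & 0x1f = 25  ←
state [1+:6] = (word>>1) & 0x3f = 41
addr_hi [0+:1] = (word>>0) & 0x1 = 1

25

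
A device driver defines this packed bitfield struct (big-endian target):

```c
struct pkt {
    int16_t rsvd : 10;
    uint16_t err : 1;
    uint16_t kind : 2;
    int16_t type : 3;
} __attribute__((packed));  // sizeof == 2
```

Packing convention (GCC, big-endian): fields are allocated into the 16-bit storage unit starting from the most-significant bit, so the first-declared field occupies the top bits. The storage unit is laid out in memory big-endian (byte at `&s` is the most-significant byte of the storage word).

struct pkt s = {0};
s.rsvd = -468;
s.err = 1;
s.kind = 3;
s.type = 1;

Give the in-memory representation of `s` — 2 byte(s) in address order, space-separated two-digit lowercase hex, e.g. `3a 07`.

rsvd (10b) val=-468 bits=0x22c at bit 6: 0x8b00
err (1b) val=1 bits=0x1 at bit 5: 0x8b20
kind (2b) val=3 bits=0x3 at bit 3: 0x8b38
type (3b) val=1 bits=0x1 at bit 0: 0x8b39
word = 0x8b39 → big-endian bytes:
  [0]=0x8b  [1]=0x39

8b 39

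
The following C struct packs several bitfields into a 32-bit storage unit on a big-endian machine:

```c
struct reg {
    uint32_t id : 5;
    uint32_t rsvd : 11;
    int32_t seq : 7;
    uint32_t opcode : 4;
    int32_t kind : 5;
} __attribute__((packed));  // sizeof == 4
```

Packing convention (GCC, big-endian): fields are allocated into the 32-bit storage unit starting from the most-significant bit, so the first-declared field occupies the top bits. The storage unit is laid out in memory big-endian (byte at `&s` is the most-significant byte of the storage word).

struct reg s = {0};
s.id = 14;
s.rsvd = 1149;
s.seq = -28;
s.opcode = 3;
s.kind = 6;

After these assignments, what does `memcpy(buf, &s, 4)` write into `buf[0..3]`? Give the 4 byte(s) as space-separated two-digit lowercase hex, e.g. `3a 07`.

74 7d c8 66

id:5 = 14 → 0xe << 27 → word 0x70000000
rsvd:11 = 1149 → 0x47d << 16 → word 0x747d0000
seq:7 = -28 → 0x64 << 9 → word 0x747dc800
opcode:4 = 3 → 0x3 << 5 → word 0x747dc860
kind:5 = 6 → 0x6 << 0 → word 0x747dc866
word = 0x747dc866 → big-endian bytes:
  [0]=0x74  [1]=0x7d  [2]=0xc8  [3]=0x66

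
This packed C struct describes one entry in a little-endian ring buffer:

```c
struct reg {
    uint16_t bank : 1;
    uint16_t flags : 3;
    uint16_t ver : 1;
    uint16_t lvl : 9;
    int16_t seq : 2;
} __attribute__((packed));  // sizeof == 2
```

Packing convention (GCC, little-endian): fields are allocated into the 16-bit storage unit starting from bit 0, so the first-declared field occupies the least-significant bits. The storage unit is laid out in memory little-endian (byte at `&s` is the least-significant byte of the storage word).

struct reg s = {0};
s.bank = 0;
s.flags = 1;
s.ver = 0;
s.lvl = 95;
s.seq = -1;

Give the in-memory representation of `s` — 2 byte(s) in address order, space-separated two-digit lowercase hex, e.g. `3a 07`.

e2 cb

bank (1b) val=0 bits=0x0 at bit 0: 0x0000
flags (3b) val=1 bits=0x1 at bit 1: 0x0002
ver (1b) val=0 bits=0x0 at bit 4: 0x0002
lvl (9b) val=95 bits=0x5f at bit 5: 0x0be2
seq (2b) val=-1 bits=0x3 at bit 14: 0xcbe2
word = 0xcbe2 → little-endian bytes:
  [0]=0xe2  [1]=0xcb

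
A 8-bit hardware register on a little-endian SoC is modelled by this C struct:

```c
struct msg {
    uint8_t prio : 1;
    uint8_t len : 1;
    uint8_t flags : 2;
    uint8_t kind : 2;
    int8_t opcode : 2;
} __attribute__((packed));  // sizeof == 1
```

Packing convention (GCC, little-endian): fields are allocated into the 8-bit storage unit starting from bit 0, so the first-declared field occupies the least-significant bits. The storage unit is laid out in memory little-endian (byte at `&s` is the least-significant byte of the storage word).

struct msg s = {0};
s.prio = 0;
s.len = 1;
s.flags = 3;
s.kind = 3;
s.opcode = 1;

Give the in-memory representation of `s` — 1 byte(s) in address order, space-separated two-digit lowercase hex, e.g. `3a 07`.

prio (1b) val=0 bits=0x0 at bit 0: 0x00
len (1b) val=1 bits=0x1 at bit 1: 0x02
flags (2b) val=3 bits=0x3 at bit 2: 0x0e
kind (2b) val=3 bits=0x3 at bit 4: 0x3e
opcode (2b) val=1 bits=0x1 at bit 6: 0x7e
word = 0x7e → little-endian bytes:
  [0]=0x7e

7e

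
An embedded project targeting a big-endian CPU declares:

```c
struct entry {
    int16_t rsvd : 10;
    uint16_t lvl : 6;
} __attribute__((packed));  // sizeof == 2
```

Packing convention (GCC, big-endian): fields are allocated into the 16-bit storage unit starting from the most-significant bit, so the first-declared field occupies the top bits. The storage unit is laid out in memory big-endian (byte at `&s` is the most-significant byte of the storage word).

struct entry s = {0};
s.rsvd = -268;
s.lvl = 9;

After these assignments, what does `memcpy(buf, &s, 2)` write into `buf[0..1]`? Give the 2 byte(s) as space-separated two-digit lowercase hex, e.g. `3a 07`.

rsvd (10b) val=-268 bits=0x2f4 at bit 6: 0xbd00
lvl (6b) val=9 bits=0x9 at bit 0: 0xbd09
word = 0xbd09 → big-endian bytes:
  [0]=0xbd  [1]=0x09

bd 09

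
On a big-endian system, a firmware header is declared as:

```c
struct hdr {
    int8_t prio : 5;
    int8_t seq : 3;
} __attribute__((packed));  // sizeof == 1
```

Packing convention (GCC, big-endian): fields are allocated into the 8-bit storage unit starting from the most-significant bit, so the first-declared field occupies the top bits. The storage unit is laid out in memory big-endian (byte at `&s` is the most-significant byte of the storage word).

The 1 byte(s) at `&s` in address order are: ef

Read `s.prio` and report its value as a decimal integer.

[0]=0xef (big-endian) → word 0xef
prio [3+:5] = (word>>3) & 0x1f = 29  ←
seq [0+:3] = (word>>0) & 0x7 = 7
prio signed 5b, MSB=1: 29 - 32 = -3

-3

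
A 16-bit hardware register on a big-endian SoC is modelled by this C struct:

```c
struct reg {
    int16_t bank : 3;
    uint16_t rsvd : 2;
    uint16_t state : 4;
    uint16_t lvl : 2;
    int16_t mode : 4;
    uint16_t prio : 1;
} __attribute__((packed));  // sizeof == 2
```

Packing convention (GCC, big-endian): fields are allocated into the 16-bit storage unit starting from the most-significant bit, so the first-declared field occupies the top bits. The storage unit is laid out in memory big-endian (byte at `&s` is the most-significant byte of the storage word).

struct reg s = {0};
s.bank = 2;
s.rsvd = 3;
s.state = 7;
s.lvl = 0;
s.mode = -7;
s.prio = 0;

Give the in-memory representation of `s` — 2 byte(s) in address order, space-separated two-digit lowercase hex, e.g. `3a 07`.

5b 92

[13+:3] bank=2 & 0x7 = 0x2; word=0x4000
[11+:2] rsvd=3 & 0x3 = 0x3; word=0x5800
[7+:4] state=7 & 0xf = 0x7; word=0x5b80
[5+:2] lvl=0 & 0x3 = 0x0; word=0x5b80
[1+:4] mode=-7 & 0xf = 0x9; word=0x5b92
[0+:1] prio=0 & 0x1 = 0x0; word=0x5b92
word = 0x5b92 → big-endian bytes:
  [0]=0x5b  [1]=0x92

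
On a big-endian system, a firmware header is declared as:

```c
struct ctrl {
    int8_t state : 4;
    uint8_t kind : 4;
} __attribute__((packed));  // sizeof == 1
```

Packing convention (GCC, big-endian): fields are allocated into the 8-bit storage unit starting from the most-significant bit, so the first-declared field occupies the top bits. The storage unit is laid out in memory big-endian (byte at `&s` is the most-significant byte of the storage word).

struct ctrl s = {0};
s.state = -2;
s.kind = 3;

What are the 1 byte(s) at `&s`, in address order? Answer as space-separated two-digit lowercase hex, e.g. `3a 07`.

state:4 = -2 → 0xe << 4 → word 0xe0
kind:4 = 3 → 0x3 << 0 → word 0xe3
word = 0xe3 → big-endian bytes:
  [0]=0xe3

e3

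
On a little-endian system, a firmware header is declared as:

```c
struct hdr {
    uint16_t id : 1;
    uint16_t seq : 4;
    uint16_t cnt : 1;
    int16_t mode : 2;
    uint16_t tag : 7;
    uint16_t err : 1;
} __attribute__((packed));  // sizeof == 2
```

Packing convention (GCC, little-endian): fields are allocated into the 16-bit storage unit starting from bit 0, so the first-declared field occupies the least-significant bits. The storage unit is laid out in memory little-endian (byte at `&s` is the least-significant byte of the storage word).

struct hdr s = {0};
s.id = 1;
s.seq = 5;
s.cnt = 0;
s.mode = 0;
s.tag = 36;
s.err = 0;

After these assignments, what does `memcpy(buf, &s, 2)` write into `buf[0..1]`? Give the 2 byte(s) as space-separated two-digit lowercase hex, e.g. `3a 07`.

id (1b) val=1 bits=0x1 at bit 0: 0x0001
seq (4b) val=5 bits=0x5 at bit 1: 0x000b
cnt (1b) val=0 bits=0x0 at bit 5: 0x000b
mode (2b) val=0 bits=0x0 at bit 6: 0x000b
tag (7b) val=36 bits=0x24 at bit 8: 0x240b
err (1b) val=0 bits=0x0 at bit 15: 0x240b
word = 0x240b → little-endian bytes:
  [0]=0x0b  [1]=0x24

0b 24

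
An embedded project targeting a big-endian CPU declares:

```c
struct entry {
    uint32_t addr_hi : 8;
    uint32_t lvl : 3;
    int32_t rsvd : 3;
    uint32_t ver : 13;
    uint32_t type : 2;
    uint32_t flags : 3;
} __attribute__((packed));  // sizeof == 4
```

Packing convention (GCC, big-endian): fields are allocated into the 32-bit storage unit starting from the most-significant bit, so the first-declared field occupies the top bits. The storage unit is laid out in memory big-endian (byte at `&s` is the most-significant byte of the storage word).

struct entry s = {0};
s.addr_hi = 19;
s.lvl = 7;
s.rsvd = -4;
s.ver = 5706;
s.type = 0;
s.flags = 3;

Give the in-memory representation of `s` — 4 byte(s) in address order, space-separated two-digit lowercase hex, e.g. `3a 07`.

addr_hi (8b) val=19 bits=0x13 at bit 24: 0x13000000
lvl (3b) val=7 bits=0x7 at bit 21: 0x13e00000
rsvd (3b) val=-4 bits=0x4 at bit 18: 0x13f00000
ver (13b) val=5706 bits=0x164a at bit 5: 0x13f2c940
type (2b) val=0 bits=0x0 at bit 3: 0x13f2c940
flags (3b) val=3 bits=0x3 at bit 0: 0x13f2c943
word = 0x13f2c943 → big-endian bytes:
  [0]=0x13  [1]=0xf2  [2]=0xc9  [3]=0x43

13 f2 c9 43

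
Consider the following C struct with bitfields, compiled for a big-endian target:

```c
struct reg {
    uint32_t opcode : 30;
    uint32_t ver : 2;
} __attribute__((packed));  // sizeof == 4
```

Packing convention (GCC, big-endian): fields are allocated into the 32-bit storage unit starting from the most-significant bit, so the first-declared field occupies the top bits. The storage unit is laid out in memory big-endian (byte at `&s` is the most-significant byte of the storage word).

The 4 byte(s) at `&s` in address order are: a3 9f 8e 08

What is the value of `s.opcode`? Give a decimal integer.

686285698

[0]=0xa3 [1]=0x9f [2]=0x8e [3]=0x08 (big-endian) → word 0xa39f8e08
opcode [2+:30] = (word>>2) & 0x3fffffff = 686285698  ←
ver [0+:2] = (word>>0) & 0x3 = 0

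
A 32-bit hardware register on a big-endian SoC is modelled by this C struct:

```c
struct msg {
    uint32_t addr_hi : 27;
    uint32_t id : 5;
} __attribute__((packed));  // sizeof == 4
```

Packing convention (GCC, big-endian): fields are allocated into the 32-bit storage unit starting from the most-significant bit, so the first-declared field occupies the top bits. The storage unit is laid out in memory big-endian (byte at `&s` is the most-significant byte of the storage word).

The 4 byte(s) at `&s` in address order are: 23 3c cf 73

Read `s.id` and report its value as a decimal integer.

19

[0]=0x23 [1]=0x3c [2]=0xcf [3]=0x73 (big-endian) → word 0x233ccf73
addr_hi [5+:27] = (word>>5) & 0x7ffffff = 18474619
id [0+:5] = (word>>0) & 0x1f = 19  ←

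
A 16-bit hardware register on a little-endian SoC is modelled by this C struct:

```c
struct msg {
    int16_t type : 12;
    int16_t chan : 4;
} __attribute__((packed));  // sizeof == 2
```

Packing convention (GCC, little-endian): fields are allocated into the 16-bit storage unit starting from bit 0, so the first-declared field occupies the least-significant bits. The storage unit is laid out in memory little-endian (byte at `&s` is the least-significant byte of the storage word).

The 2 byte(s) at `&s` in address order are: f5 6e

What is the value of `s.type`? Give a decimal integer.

-267

[0]=0xf5 [1]=0x6e (little-endian) → word 0x6ef5
type:12 @ bit 0 → (0x6ef5>>0)&0xfff = 0xef5  ←
chan:4 @ bit 12 → (0x6ef5>>12)&0xf = 0x6
type signed 12b, MSB=1: 3829 - 4096 = -267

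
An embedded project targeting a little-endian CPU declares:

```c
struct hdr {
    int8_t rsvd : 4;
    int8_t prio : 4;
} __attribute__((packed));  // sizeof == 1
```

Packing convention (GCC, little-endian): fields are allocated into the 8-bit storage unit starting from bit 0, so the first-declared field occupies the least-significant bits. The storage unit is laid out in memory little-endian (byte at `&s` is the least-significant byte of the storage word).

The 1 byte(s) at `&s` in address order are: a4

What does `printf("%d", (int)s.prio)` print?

-6

[0]=0xa4 (little-endian) → word 0xa4
rsvd [0+:4] = (word>>0) & 0xf = 4
prio [4+:4] = (word>>4) & 0xf = 10  ←
prio signed 4b, MSB=1: 10 - 16 = -6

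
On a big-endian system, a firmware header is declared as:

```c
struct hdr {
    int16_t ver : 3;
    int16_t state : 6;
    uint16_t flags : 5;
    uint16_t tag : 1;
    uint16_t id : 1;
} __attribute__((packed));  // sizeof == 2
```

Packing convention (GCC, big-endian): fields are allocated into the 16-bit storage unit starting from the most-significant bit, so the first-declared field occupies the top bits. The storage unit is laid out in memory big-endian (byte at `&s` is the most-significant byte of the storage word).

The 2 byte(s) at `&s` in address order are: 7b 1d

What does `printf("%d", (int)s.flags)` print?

7

[0]=0x7b [1]=0x1d (big-endian) → word 0x7b1d
ver [13+:3] = (word>>13) & 0x7 = 3
state [7+:6] = (word>>7) & 0x3f = 54
flags [2+:5] = (word>>2) & 0x1f = 7  ←
tag [1+:1] = (word>>1) & 0x1 = 0
id [0+:1] = (word>>0) & 0x1 = 1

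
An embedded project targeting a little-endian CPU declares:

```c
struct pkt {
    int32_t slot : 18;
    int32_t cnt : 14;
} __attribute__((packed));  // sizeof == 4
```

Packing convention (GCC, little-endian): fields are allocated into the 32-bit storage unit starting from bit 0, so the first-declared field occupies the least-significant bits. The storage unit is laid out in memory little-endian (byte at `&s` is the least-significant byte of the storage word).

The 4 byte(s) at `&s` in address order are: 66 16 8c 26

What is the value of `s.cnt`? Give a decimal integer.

2467

[0]=0x66 [1]=0x16 [2]=0x8c [3]=0x26 (little-endian) → word 0x268c1666
slot [0+:18] = (word>>0) & 0x3ffff = 5734
cnt [18+:14] = (word>>18) & 0x3fff = 2467  ←
cnt signed 14b, MSB=0: value = 2467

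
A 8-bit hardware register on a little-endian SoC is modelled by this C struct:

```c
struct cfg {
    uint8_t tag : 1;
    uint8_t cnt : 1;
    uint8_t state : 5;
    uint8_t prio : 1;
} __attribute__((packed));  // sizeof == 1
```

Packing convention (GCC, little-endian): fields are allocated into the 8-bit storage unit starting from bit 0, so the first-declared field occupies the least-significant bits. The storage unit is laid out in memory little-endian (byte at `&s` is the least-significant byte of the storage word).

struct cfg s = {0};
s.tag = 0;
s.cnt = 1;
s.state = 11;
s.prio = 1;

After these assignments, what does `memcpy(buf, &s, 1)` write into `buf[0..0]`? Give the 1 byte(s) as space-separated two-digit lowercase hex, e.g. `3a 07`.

tag:1 = 0 → 0x0 << 0 → word 0x00
cnt:1 = 1 → 0x1 << 1 → word 0x02
state:5 = 11 → 0xb << 2 → word 0x2e
prio:1 = 1 → 0x1 << 7 → word 0xae
word = 0xae → little-endian bytes:
  [0]=0xae

ae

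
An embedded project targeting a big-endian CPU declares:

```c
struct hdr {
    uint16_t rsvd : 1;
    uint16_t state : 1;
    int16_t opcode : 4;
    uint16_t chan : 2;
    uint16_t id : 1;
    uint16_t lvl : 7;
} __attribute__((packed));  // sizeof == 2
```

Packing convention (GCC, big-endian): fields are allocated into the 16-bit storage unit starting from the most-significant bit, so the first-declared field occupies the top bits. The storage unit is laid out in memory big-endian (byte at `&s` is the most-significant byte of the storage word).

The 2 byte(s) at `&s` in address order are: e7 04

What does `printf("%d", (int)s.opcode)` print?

-7

[0]=0xe7 [1]=0x04 (big-endian) → word 0xe704
rsvd:1 @ bit 15 → (0xe704>>15)&0x1 = 0x1
state:1 @ bit 14 → (0xe704>>14)&0x1 = 0x1
opcode:4 @ bit 10 → (0xe704>>10)&0xf = 0x9  ←
chan:2 @ bit 8 → (0xe704>>8)&0x3 = 0x3
id:1 @ bit 7 → (0xe704>>7)&0x1 = 0x0
lvl:7 @ bit 0 → (0xe704>>0)&0x7f = 0x4
opcode signed 4b, MSB=1: 9 - 16 = -7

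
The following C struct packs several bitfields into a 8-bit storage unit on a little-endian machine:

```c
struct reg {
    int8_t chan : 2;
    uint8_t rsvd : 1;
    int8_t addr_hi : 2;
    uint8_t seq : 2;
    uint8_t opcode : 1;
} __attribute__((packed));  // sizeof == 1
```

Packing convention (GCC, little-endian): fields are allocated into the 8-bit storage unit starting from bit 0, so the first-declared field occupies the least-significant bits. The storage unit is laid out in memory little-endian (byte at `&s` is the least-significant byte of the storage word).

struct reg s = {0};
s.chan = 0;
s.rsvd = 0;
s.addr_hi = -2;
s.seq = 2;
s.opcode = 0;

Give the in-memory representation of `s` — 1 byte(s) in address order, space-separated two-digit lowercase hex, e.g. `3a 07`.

chan (2b) val=0 bits=0x0 at bit 0: 0x00
rsvd (1b) val=0 bits=0x0 at bit 2: 0x00
addr_hi (2b) val=-2 bits=0x2 at bit 3: 0x10
seq (2b) val=2 bits=0x2 at bit 5: 0x50
opcode (1b) val=0 bits=0x0 at bit 7: 0x50
word = 0x50 → little-endian bytes:
  [0]=0x50

50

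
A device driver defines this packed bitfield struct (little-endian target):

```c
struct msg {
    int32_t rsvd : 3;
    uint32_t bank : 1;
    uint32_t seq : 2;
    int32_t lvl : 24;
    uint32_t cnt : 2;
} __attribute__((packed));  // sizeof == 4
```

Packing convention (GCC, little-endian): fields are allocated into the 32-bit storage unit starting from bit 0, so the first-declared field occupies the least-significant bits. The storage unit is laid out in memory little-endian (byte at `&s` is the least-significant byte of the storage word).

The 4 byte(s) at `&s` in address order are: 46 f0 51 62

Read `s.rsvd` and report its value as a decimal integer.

-2

[0]=0x46 [1]=0xf0 [2]=0x51 [3]=0x62 (little-endian) → word 0x6251f046
rsvd [0+:3] = (word>>0) & 0x7 = 6  ←
bank [3+:1] = (word>>3) & 0x1 = 0
seq [4+:2] = (word>>4) & 0x3 = 0
lvl [6+:24] = (word>>6) & 0xffffff = 8996801
cnt [30+:2] = (word>>30) & 0x3 = 1
rsvd signed 3b, MSB=1: 6 - 8 = -2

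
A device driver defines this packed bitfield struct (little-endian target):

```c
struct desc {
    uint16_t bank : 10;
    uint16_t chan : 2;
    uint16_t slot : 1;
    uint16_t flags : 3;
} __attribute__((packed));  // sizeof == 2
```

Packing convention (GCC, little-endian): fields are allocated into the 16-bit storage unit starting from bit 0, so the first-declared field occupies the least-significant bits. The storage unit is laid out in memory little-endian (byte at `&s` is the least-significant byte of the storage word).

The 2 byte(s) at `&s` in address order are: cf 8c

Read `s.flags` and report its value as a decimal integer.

4

[0]=0xcf [1]=0x8c (little-endian) → word 0x8ccf
bank [0+:10] = (word>>0) & 0x3ff = 207
chan [10+:2] = (word>>10) & 0x3 = 3
slot [12+:1] = (word>>12) & 0x1 = 0
flags [13+:3] = (word>>13) & 0x7 = 4  ←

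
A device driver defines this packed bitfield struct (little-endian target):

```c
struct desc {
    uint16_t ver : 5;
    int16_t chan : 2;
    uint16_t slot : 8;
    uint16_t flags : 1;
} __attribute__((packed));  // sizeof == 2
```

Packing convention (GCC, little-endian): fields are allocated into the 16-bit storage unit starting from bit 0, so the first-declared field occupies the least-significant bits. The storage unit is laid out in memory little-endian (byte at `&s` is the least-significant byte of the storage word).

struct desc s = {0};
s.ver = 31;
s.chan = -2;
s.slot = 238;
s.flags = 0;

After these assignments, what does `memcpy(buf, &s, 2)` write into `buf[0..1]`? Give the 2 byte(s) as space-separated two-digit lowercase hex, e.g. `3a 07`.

[0+:5] ver=31 & 0x1f = 0x1f; word=0x001f
[5+:2] chan=-2 & 0x3 = 0x2; word=0x005f
[7+:8] slot=238 & 0xff = 0xee; word=0x775f
[15+:1] flags=0 & 0x1 = 0x0; word=0x775f
word = 0x775f → little-endian bytes:
  [0]=0x5f  [1]=0x77

5f 77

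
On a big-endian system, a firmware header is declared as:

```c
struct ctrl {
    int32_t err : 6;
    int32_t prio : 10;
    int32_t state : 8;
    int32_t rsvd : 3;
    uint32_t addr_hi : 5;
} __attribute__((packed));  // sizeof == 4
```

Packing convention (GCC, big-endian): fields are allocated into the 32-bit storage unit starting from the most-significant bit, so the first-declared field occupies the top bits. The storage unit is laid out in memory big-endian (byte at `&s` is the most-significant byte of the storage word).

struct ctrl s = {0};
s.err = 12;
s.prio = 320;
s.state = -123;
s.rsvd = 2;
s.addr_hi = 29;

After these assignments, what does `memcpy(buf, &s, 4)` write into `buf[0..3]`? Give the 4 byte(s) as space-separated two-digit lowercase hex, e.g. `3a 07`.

31 40 85 5d

err (6b) val=12 bits=0xc at bit 26: 0x30000000
prio (10b) val=320 bits=0x140 at bit 16: 0x31400000
state (8b) val=-123 bits=0x85 at bit 8: 0x31408500
rsvd (3b) val=2 bits=0x2 at bit 5: 0x31408540
addr_hi (5b) val=29 bits=0x1d at bit 0: 0x3140855d
word = 0x3140855d → big-endian bytes:
  [0]=0x31  [1]=0x40  [2]=0x85  [3]=0x5d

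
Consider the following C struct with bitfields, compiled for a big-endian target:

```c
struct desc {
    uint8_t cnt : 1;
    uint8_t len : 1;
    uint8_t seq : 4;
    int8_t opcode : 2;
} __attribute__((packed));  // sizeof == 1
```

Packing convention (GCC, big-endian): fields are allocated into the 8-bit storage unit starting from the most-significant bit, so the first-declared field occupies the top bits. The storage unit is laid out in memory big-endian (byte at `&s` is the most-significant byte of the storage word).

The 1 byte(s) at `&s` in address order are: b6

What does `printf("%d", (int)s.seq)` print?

13

[0]=0xb6 (big-endian) → word 0xb6
cnt:1 @ bit 7 → (0xb6>>7)&0x1 = 0x1
len:1 @ bit 6 → (0xb6>>6)&0x1 = 0x0
seq:4 @ bit 2 → (0xb6>>2)&0xf = 0xd  ←
opcode:2 @ bit 0 → (0xb6>>0)&0x3 = 0x2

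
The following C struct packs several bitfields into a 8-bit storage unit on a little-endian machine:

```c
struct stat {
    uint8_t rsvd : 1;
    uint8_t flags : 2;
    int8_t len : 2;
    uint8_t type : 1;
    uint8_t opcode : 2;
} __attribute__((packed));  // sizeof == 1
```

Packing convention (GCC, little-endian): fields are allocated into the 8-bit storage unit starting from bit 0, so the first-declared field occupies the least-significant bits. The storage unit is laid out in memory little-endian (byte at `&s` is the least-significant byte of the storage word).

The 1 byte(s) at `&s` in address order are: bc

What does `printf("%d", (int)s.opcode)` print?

[0]=0xbc (little-endian) → word 0xbc
rsvd [0+:1] = (word>>0) & 0x1 = 0
flags [1+:2] = (word>>1) & 0x3 = 2
len [3+:2] = (word>>3) & 0x3 = 3
type [5+:1] = (word>>5) & 0x1 = 1
opcode [6+:2] = (word>>6) & 0x3 = 2  ←

2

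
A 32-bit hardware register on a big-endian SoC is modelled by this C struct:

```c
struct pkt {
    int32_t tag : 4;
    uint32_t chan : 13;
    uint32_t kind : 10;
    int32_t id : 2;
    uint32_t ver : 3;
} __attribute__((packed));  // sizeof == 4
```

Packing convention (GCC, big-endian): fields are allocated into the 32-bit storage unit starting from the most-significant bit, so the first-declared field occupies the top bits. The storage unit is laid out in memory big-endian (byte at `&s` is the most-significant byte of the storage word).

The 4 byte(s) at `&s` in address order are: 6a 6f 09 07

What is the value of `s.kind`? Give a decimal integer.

72

[0]=0x6a [1]=0x6f [2]=0x09 [3]=0x07 (big-endian) → word 0x6a6f0907
tag [28+:4] = (word>>28) & 0xf = 6
chan [15+:13] = (word>>15) & 0x1fff = 5342
kind [5+:10] = (word>>5) & 0x3ff = 72  ←
id [3+:2] = (word>>3) & 0x3 = 0
ver [0+:3] = (word>>0) & 0x7 = 7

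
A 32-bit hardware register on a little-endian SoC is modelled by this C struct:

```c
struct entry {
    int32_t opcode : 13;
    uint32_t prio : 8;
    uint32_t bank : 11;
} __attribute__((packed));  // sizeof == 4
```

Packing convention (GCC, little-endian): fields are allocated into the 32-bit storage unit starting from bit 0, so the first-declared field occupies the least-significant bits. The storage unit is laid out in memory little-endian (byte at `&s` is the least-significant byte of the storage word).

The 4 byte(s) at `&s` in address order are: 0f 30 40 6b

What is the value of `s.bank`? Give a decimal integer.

858

[0]=0x0f [1]=0x30 [2]=0x40 [3]=0x6b (little-endian) → word 0x6b40300f
opcode [0+:13] = (word>>0) & 0x1fff = 4111
prio [13+:8] = (word>>13) & 0xff = 1
bank [21+:11] = (word>>21) & 0x7ff = 858  ←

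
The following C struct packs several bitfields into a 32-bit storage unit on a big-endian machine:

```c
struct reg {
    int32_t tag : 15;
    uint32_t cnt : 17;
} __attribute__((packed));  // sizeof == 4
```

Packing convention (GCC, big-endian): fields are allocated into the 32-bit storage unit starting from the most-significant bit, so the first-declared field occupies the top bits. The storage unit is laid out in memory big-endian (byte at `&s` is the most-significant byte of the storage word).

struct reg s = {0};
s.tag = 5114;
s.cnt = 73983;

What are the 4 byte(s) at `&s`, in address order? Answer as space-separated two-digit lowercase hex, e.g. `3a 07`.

27 f5 20 ff

tag (15b) val=5114 bits=0x13fa at bit 17: 0x27f40000
cnt (17b) val=73983 bits=0x120ff at bit 0: 0x27f520ff
word = 0x27f520ff → big-endian bytes:
  [0]=0x27  [1]=0xf5  [2]=0x20  [3]=0xff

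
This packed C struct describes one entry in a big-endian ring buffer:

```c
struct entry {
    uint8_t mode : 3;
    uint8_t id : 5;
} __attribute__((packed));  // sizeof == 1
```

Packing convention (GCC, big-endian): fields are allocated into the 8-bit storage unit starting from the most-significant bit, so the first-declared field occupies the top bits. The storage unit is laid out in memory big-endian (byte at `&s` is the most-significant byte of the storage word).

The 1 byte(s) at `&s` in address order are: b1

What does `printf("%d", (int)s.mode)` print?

5

[0]=0xb1 (big-endian) → word 0xb1
mode [5+:3] = (word>>5) & 0x7 = 5  ←
id [0+:5] = (word>>0) & 0x1f = 17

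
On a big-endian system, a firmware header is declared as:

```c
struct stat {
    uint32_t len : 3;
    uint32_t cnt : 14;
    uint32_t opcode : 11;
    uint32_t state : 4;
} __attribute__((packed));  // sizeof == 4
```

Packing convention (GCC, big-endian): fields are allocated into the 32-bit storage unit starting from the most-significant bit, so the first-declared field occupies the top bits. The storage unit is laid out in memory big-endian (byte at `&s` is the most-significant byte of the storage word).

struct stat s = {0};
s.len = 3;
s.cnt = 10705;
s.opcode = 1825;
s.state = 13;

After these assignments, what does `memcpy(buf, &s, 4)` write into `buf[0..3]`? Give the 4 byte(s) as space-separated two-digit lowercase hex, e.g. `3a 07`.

74 e8 f2 1d

len:3 = 3 → 0x3 << 29 → word 0x60000000
cnt:14 = 10705 → 0x29d1 << 15 → word 0x74e88000
opcode:11 = 1825 → 0x721 << 4 → word 0x74e8f210
state:4 = 13 → 0xd << 0 → word 0x74e8f21d
word = 0x74e8f21d → big-endian bytes:
  [0]=0x74  [1]=0xe8  [2]=0xf2  [3]=0x1d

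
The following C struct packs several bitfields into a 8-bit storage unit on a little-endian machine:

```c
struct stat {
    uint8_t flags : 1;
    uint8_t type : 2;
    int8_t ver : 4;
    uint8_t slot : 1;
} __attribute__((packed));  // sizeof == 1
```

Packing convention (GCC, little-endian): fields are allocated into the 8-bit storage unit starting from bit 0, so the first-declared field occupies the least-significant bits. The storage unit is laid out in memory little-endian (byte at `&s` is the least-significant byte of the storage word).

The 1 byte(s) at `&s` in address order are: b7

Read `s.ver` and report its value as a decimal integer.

[0]=0xb7 (little-endian) → word 0xb7
flags:1 @ bit 0 → (0xb7>>0)&0x1 = 0x1
type:2 @ bit 1 → (0xb7>>1)&0x3 = 0x3
ver:4 @ bit 3 → (0xb7>>3)&0xf = 0x6  ←
slot:1 @ bit 7 → (0xb7>>7)&0x1 = 0x1
ver signed 4b, MSB=0: value = 6

6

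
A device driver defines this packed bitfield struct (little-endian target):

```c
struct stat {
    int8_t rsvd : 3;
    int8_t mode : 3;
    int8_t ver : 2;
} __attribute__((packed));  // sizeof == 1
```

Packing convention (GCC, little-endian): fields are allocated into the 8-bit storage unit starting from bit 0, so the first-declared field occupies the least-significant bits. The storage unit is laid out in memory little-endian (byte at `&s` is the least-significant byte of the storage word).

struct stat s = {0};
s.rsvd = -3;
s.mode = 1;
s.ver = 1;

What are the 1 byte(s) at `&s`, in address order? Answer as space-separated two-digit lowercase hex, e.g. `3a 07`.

4d

[0+:3] rsvd=-3 & 0x7 = 0x5; word=0x05
[3+:3] mode=1 & 0x7 = 0x1; word=0x0d
[6+:2] ver=1 & 0x3 = 0x1; word=0x4d
word = 0x4d → little-endian bytes:
  [0]=0x4d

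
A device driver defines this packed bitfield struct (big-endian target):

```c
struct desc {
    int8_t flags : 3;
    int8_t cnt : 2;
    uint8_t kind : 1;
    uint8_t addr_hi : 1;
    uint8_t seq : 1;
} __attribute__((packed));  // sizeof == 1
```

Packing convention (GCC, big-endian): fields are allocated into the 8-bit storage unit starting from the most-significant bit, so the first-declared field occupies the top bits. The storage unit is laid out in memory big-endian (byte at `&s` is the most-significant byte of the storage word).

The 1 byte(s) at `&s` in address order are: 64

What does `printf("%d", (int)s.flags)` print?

3

[0]=0x64 (big-endian) → word 0x64
flags:3 @ bit 5 → (0x64>>5)&0x7 = 0x3  ←
cnt:2 @ bit 3 → (0x64>>3)&0x3 = 0x0
kind:1 @ bit 2 → (0x64>>2)&0x1 = 0x1
addr_hi:1 @ bit 1 → (0x64>>1)&0x1 = 0x0
seq:1 @ bit 0 → (0x64>>0)&0x1 = 0x0
flags signed 3b, MSB=0: value = 3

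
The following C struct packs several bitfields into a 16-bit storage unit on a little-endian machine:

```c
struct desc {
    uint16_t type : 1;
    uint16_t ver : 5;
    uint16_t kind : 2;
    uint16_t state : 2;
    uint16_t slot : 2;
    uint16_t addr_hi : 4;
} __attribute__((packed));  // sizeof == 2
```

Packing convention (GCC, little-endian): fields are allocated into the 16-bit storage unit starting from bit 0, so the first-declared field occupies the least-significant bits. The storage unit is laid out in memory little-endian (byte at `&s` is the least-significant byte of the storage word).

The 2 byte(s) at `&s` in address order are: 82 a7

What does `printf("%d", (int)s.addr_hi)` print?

10

[0]=0x82 [1]=0xa7 (little-endian) → word 0xa782
type [0+:1] = (word>>0) & 0x1 = 0
ver [1+:5] = (word>>1) & 0x1f = 1
kind [6+:2] = (word>>6) & 0x3 = 2
state [8+:2] = (word>>8) & 0x3 = 3
slot [10+:2] = (word>>10) & 0x3 = 1
addr_hi [12+:4] = (word>>12) & 0xf = 10  ←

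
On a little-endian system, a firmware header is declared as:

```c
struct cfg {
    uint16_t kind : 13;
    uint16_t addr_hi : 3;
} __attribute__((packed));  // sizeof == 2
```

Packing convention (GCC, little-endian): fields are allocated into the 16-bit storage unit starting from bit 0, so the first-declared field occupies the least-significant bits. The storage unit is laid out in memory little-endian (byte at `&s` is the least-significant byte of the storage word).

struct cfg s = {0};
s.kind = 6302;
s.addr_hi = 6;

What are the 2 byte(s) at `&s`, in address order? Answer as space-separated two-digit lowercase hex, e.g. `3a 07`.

kind (13b) val=6302 bits=0x189e at bit 0: 0x189e
addr_hi (3b) val=6 bits=0x6 at bit 13: 0xd89e
word = 0xd89e → little-endian bytes:
  [0]=0x9e  [1]=0xd8

9e d8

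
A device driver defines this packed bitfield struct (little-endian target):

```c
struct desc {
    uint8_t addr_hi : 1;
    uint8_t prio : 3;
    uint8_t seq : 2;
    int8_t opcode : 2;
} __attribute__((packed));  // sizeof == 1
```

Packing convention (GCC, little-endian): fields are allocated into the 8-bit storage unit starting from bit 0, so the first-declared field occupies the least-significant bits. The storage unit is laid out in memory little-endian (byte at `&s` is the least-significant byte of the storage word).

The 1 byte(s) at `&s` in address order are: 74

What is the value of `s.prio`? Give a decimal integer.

2

[0]=0x74 (little-endian) → word 0x74
addr_hi:1 @ bit 0 → (0x74>>0)&0x1 = 0x0
prio:3 @ bit 1 → (0x74>>1)&0x7 = 0x2  ←
seq:2 @ bit 4 → (0x74>>4)&0x3 = 0x3
opcode:2 @ bit 6 → (0x74>>6)&0x3 = 0x1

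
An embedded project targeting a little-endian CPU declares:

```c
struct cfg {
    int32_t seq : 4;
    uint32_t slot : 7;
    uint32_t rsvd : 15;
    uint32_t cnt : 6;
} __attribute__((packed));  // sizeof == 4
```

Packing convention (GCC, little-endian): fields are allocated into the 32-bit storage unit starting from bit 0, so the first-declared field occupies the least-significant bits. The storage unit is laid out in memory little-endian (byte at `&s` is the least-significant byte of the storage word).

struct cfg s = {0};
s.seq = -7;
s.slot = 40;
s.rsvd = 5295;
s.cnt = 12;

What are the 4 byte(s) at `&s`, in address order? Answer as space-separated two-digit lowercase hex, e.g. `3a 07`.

89 7a a5 30

seq:4 = -7 → 0x9 << 0 → word 0x00000009
slot:7 = 40 → 0x28 << 4 → word 0x00000289
rsvd:15 = 5295 → 0x14af << 11 → word 0x00a57a89
cnt:6 = 12 → 0xc << 26 → word 0x30a57a89
word = 0x30a57a89 → little-endian bytes:
  [0]=0x89  [1]=0x7a  [2]=0xa5  [3]=0x30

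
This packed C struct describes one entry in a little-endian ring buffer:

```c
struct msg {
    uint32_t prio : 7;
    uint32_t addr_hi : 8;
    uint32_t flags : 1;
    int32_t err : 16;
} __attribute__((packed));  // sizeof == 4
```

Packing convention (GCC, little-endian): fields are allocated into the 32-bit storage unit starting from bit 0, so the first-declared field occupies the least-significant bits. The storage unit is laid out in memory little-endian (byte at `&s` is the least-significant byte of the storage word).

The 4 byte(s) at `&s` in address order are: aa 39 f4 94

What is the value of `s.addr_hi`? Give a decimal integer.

115

[0]=0xaa [1]=0x39 [2]=0xf4 [3]=0x94 (little-endian) → word 0x94f439aa
prio [0+:7] = (word>>0) & 0x7f = 42
addr_hi [7+:8] = (word>>7) & 0xff = 115  ←
flags [15+:1] = (word>>15) & 0x1 = 0
err [16+:16] = (word>>16) & 0xffff = 38132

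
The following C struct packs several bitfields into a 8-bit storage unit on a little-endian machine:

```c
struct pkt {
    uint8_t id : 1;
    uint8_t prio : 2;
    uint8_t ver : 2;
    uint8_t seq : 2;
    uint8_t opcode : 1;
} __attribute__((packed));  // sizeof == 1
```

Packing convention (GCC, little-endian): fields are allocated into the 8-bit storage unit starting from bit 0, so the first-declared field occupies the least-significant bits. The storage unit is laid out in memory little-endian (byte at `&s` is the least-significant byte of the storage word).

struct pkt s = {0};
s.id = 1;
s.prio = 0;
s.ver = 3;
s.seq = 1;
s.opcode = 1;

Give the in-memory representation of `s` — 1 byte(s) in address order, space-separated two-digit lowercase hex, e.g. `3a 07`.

id (1b) val=1 bits=0x1 at bit 0: 0x01
prio (2b) val=0 bits=0x0 at bit 1: 0x01
ver (2b) val=3 bits=0x3 at bit 3: 0x19
seq (2b) val=1 bits=0x1 at bit 5: 0x39
opcode (1b) val=1 bits=0x1 at bit 7: 0xb9
word = 0xb9 → little-endian bytes:
  [0]=0xb9

b9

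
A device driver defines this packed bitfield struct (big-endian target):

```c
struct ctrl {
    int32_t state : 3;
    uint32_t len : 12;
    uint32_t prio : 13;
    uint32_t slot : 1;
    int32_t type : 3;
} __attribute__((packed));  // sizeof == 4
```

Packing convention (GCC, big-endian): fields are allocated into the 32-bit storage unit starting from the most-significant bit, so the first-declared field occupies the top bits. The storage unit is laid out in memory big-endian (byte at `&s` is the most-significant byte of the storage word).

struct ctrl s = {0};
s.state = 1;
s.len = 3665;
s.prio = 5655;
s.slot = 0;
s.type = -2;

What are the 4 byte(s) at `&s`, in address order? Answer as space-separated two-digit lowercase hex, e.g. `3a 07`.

3c a3 61 76

[29+:3] state=1 & 0x7 = 0x1; word=0x20000000
[17+:12] len=3665 & 0xfff = 0xe51; word=0x3ca20000
[4+:13] prio=5655 & 0x1fff = 0x1617; word=0x3ca36170
[3+:1] slot=0 & 0x1 = 0x0; word=0x3ca36170
[0+:3] type=-2 & 0x7 = 0x6; word=0x3ca36176
word = 0x3ca36176 → big-endian bytes:
  [0]=0x3c  [1]=0xa3  [2]=0x61  [3]=0x76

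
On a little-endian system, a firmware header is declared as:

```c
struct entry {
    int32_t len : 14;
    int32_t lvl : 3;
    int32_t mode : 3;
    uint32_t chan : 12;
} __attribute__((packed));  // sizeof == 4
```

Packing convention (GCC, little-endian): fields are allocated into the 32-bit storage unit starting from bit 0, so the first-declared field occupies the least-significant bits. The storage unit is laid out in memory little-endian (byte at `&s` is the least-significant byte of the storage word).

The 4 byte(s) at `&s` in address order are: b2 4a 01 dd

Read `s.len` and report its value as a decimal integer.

2738

[0]=0xb2 [1]=0x4a [2]=0x01 [3]=0xdd (little-endian) → word 0xdd014ab2
len [0+:14] = (word>>0) & 0x3fff = 2738  ←
lvl [14+:3] = (word>>14) & 0x7 = 5
mode [17+:3] = (word>>17) & 0x7 = 0
chan [20+:12] = (word>>20) & 0xfff = 3536
len signed 14b, MSB=0: value = 2738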